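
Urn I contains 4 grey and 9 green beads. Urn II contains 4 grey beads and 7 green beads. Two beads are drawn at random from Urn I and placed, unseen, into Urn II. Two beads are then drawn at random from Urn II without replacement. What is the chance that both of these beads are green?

135/338

Condition on how many of the transferred beads are green (from Urn I: 9 green of 13; then Urn II has 13 total).
  0 green: C(9,0)C(4,2)/C(13,2) = 1/13; then P = C(7,2)/C(13,2) = 7/26
  1 green: C(9,1)C(4,1)/C(13,2) = 6/13; then P = C(8,2)/C(13,2) = 14/39
  2 green: C(9,2)C(4,0)/C(13,2) = 6/13; then P = C(9,2)/C(13,2) = 6/13
P(both green) = 135/338 ≈ 0.3994.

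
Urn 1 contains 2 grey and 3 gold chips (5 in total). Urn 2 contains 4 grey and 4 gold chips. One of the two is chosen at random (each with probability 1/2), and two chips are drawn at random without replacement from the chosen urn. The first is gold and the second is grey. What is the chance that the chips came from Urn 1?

21/41

P(E | Urn 1) = 3/10; P(E | Urn 2) = 2/7.
P(E) = 1/2·3/10 + 1/2·2/7 = 41/140.
By Bayes' rule, P(Urn 1 | E) = 3/20 / 41/140 = 21/41 ≈ 0.5122.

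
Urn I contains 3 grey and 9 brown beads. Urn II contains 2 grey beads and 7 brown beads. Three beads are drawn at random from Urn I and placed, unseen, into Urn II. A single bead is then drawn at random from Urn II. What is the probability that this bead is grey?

Condition on how many of the transferred beads are grey (from Urn I: 3 grey of 12; then Urn II has 12 total).
  0 grey: C(3,0)C(9,3)/C(12,3) = 21/55; then P = 2/12
  1 grey: C(3,1)C(9,2)/C(12,3) = 27/55; then P = 3/12
  2 grey: C(3,2)C(9,1)/C(12,3) = 27/220; then P = 4/12
  3 grey: C(3,3)C(9,0)/C(12,3) = 1/220; then P = 5/12
P(grey from Urn II) = 11/48 ≈ 0.2292.

11/48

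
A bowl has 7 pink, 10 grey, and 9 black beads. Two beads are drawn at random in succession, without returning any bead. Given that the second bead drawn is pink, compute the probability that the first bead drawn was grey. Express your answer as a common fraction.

2/5

P(first=grey and the second bead drawn is pink) = (10/26)·(7/25) = 7/65.
P(the second bead drawn is pink) = Σ over first color = 21/325 + 7/65 + 63/650 = 7/26.
By Bayes, P(first=grey | the second bead drawn is pink) = 7/65 / 7/26 = 2/5 ≈ 0.4000.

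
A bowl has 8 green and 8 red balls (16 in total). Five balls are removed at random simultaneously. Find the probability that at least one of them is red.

Use the complement: P(at least one red) = 1 − P(no red).
P(none) = C(8,5)/C(16,5) = 56/4368.
So P = 1 − 56/4368 = 77/78 ≈ 0.9872.

77/78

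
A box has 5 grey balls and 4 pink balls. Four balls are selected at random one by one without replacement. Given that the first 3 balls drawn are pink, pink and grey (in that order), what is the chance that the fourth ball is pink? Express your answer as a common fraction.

After removing 1 grey, 2 pink, the box has 2 pink out of 6 remaining.
P(fourth is pink | given) = 2/6 = 1/3 ≈ 0.3333.

1/3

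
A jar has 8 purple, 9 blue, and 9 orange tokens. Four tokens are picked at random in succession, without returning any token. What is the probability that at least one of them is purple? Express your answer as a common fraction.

1189/1495

Use the complement: P(at least one purple) = 1 − P(no purple).
P(none) = C(18,4)/C(26,4) = 3060/14950.
So P = 1 − 3060/14950 = 1189/1495 ≈ 0.7953.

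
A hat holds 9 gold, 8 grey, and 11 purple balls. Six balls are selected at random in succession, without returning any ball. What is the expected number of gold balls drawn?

27/14

By linearity of expectation, E[X] = Σ P(draw i is gold); by symmetry each draw (even without replacement) has P(gold) = 9/28.
E[X] = 6 · 9/28 = 27/14 ≈ 1.9286.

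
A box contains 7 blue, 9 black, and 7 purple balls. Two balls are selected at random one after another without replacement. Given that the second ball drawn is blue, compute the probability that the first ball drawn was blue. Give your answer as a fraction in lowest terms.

P(first=blue and the second ball drawn is blue) = (7/23)·(6/22) = 21/253.
P(the second ball drawn is blue) = Σ over first color = 21/253 + 63/506 + 49/506 = 7/23.
By Bayes, P(first=blue | the second ball drawn is blue) = 21/253 / 7/23 = 3/11 ≈ 0.2727.

3/11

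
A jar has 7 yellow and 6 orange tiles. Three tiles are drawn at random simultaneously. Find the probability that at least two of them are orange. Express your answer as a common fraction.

Sum the hypergeometric tail for j = 2,…,3 orange tiles.
Favorable = C(6,2)·C(7,1) + C(6,3)·C(7,0) = 125; total = C(13,3) = 286.
P = 125/286 = 125/286 ≈ 0.4371.

125/286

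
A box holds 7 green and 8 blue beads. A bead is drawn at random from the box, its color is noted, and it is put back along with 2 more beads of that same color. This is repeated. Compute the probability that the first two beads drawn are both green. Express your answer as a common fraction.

21/85

After a green draw the box holds 9 green out of 17.
P = (7/15)·(9/17) = 21/85 ≈ 0.2471.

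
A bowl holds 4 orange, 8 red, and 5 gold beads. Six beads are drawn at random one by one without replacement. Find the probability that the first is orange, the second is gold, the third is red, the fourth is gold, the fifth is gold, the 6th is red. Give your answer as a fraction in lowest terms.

1/663

Multiply the conditional probability of each draw in order, without replacement, so each draw removes one from its color and from the total.
P = (4/17) · (5/16) · (8/15) · (4/14) · (3/13) · (7/12) = 1/663 ≈ 0.0015.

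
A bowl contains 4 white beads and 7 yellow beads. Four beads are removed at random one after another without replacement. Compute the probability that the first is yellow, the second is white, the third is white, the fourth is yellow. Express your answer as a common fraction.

Multiply the conditional probability of each draw in order, without replacement, so each draw removes one from its color and from the total.
P = (7/11) · (4/10) · (3/9) · (6/8) = 7/110 ≈ 0.0636.

7/110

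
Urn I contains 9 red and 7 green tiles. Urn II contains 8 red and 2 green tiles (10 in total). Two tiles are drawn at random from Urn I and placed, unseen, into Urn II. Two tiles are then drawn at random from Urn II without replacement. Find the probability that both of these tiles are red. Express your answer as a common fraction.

373/660

Condition on how many of the transferred tiles are red (from Urn I: 9 red of 16; then Urn II has 12 total).
  0 red: C(9,0)C(7,2)/C(16,2) = 7/40; then P = C(8,2)/C(12,2) = 14/33
  1 red: C(9,1)C(7,1)/C(16,2) = 21/40; then P = C(9,2)/C(12,2) = 6/11
  2 red: C(9,2)C(7,0)/C(16,2) = 3/10; then P = C(10,2)/C(12,2) = 15/22
P(both red) = 373/660 ≈ 0.5652.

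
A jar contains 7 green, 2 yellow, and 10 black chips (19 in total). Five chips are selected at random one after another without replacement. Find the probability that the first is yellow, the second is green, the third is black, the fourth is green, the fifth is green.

Multiply the conditional probability of each draw in order, without replacement, so each draw removes one from its color and from the total.
P = (2/19) · (7/18) · (10/17) · (6/16) · (5/15) = 35/11628 ≈ 0.0030.

35/11628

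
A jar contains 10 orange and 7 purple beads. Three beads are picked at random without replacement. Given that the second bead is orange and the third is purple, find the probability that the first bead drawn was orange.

P(first=orange and the second bead is orange and the third is purple) = (10/17)·(9/16)·(7/15) = 21/136.
P(E) = Σ over first color = 21/136 + 7/68 = 35/136.
By Bayes, P(first=orange | E) = 21/136 / 35/136 = 3/5 ≈ 0.6000.

3/5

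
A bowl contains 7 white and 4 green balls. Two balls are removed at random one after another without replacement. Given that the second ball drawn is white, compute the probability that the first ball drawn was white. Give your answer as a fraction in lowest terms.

3/5

P(first=white and the second ball drawn is white) = (7/11)·(6/10) = 21/55.
P(the second ball drawn is white) = Σ over first color = 21/55 + 14/55 = 7/11.
By Bayes, P(first=white | the second ball drawn is white) = 21/55 / 7/11 = 3/5 ≈ 0.6000.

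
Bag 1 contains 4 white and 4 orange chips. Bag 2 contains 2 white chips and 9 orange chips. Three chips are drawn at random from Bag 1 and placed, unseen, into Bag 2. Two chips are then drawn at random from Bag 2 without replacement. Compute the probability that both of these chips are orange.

27/49

Condition on how many of the transferred chips are orange (from Bag 1: 4 orange of 8; then Bag 2 has 14 total).
  0 orange: C(4,0)C(4,3)/C(8,3) = 1/14; then P = C(9,2)/C(14,2) = 36/91
  1 orange: C(4,1)C(4,2)/C(8,3) = 3/7; then P = C(10,2)/C(14,2) = 45/91
  2 orange: C(4,2)C(4,1)/C(8,3) = 3/7; then P = C(11,2)/C(14,2) = 55/91
  3 orange: C(4,3)C(4,0)/C(8,3) = 1/14; then P = C(12,2)/C(14,2) = 66/91
P(both orange) = 27/49 ≈ 0.5510.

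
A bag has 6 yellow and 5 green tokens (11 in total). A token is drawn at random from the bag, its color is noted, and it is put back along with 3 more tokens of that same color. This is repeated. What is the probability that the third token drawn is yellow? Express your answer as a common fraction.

Sum over the four possibilities for the first two draws (yellow/not-yellow each), tracking how the yellow count and total change by +3 per draw.
P(third is yellow) = 6/11 ≈ 0.5455. (In a Pólya urn every draw has the same marginal probability 6/11.)

6/11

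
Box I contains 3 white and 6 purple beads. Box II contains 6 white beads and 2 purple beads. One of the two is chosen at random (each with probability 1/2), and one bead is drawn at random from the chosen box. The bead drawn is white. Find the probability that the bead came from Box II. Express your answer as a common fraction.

9/13

P(white | Box I) = 1/3; P(white | Box II) = 3/4.
P(white) = 1/2·1/3 + 1/2·3/4 = 13/24.
By Bayes' rule, P(Box II | white) = 3/8 / 13/24 = 9/13 ≈ 0.6923.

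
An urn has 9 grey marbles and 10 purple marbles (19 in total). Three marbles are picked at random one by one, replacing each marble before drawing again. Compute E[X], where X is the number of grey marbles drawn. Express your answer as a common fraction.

By linearity of expectation, E[X] = Σ P(draw i is grey); each independent draw has P(grey) = 9/19.
E[X] = 3 · 9/19 = 27/19 ≈ 1.4211.

27/19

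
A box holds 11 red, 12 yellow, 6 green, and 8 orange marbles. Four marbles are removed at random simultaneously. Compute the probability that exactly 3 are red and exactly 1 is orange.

Unordered draws without replacement: count favorable combinations over C(37,4).
Favorable = C(11,3) · C(12,0) · C(6,0) · C(8,1) = 1320; total = C(37,4) = 66045.
P = 1320/66045 = 88/4403 ≈ 0.0200.

88/4403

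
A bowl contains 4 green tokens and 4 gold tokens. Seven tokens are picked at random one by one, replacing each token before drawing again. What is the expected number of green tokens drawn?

By linearity of expectation, E[X] = Σ P(draw i is green); each independent draw has P(green) = 4/8.
E[X] = 7 · 4/8 = 7/2 ≈ 3.5000.

7/2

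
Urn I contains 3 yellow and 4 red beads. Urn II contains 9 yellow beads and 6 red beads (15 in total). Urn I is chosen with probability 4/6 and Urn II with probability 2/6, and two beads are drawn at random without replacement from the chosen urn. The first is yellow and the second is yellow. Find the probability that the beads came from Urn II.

P(E | Urn I) = 1/7; P(E | Urn II) = 12/35.
P(E) = 2/3·1/7 + 1/3·12/35 = 22/105.
By Bayes' rule, P(Urn II | E) = 4/35 / 22/105 = 6/11 ≈ 0.5455.

6/11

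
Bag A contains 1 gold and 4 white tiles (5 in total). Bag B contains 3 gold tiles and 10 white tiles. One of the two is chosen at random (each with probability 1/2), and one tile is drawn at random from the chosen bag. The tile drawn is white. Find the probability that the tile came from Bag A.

P(white | Bag A) = 4/5; P(white | Bag B) = 10/13.
P(white) = 1/2·4/5 + 1/2·10/13 = 51/65.
By Bayes' rule, P(Bag A | white) = 2/5 / 51/65 = 26/51 ≈ 0.5098.

26/51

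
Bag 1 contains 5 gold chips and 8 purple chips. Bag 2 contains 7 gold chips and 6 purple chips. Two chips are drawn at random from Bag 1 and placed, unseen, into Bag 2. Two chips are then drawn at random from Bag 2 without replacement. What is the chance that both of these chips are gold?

1034/4095

Condition on how many of the transferred chips are gold (from Bag 1: 5 gold of 13; then Bag 2 has 15 total).
  0 gold: C(5,0)C(8,2)/C(13,2) = 14/39; then P = C(7,2)/C(15,2) = 1/5
  1 gold: C(5,1)C(8,1)/C(13,2) = 20/39; then P = C(8,2)/C(15,2) = 4/15
  2 gold: C(5,2)C(8,0)/C(13,2) = 5/39; then P = C(9,2)/C(15,2) = 12/35
P(both gold) = 1034/4095 ≈ 0.2525.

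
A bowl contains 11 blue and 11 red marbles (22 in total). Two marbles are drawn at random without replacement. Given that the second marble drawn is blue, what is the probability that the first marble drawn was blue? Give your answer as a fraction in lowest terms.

10/21

P(first=blue and the second marble drawn is blue) = (11/22)·(10/21) = 5/21.
P(the second marble drawn is blue) = Σ over first color = 5/21 + 11/42 = 1/2.
By Bayes, P(first=blue | the second marble drawn is blue) = 5/21 / 1/2 = 10/21 ≈ 0.4762.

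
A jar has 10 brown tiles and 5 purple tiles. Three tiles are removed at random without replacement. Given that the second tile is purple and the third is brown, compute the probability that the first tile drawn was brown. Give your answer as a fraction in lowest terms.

P(first=brown and the second tile is purple and the third is brown) = (10/15)·(5/14)·(9/13) = 15/91.
P(E) = Σ over first color = 15/91 + 20/273 = 5/21.
By Bayes, P(first=brown | E) = 15/91 / 5/21 = 9/13 ≈ 0.6923.

9/13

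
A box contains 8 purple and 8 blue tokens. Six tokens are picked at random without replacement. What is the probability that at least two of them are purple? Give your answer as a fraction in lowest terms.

269/286

Sum the hypergeometric tail for j = 2,…,6 purple tokens.
Favorable = C(8,2)·C(8,4) + C(8,3)·C(8,3) + C(8,4)·C(8,2) + C(8,5)·C(8,1) + C(8,6)·C(8,0) = 7532; total = C(16,6) = 8008.
P = 7532/8008 = 269/286 ≈ 0.9406.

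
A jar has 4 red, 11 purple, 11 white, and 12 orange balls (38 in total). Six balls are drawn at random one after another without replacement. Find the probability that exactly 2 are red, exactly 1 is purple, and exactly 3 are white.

Unordered draws without replacement: count favorable combinations over C(38,6).
Favorable = C(4,2) · C(11,1) · C(11,3) · C(12,0) = 10890; total = C(38,6) = 2760681.
P = 10890/2760681 = 330/83657 ≈ 0.0039.

330/83657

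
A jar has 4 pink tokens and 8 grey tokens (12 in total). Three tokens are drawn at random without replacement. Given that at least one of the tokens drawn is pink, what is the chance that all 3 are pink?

1/41

P(all 3 pink) = C(4,3)/C(12,3) = 1/55; P(at least one pink) = 1 − C(8,3)/C(12,3) = 41/55.
Since 'all 3 pink' ⊆ 'at least one pink', P(all 3 | at least one) = 1/55 / 41/55 = 1/41 ≈ 0.0244.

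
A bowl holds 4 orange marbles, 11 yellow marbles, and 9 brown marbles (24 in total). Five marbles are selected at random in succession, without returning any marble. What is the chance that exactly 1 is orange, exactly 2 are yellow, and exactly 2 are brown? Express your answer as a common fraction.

30/161

Unordered draws without replacement: count favorable combinations over C(24,5).
Favorable = C(4,1) · C(11,2) · C(9,2) = 7920; total = C(24,5) = 42504.
P = 7920/42504 = 30/161 ≈ 0.1863.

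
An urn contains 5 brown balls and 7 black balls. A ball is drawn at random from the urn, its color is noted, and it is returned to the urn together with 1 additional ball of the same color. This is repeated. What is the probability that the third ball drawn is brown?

5/12

Sum over the four possibilities for the first two draws (brown/not-brown each), tracking how the brown count and total change by +1 per draw.
P(third is brown) = 5/12 ≈ 0.4167. (In a Pólya urn every draw has the same marginal probability 5/12.)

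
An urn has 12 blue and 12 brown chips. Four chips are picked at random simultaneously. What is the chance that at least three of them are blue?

Sum the hypergeometric tail for j = 3,…,4 blue chips.
Favorable = C(12,3)·C(12,1) + C(12,4)·C(12,0) = 3135; total = C(24,4) = 10626.
P = 3135/10626 = 95/322 ≈ 0.2950.

95/322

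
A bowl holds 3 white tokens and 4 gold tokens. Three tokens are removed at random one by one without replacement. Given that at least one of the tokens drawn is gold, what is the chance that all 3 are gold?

P(all 3 gold) = C(4,3)/C(7,3) = 4/35; P(at least one gold) = 1 − C(3,3)/C(7,3) = 34/35.
Since 'all 3 gold' ⊆ 'at least one gold', P(all 3 | at least one) = 4/35 / 34/35 = 2/17 ≈ 0.1176.

2/17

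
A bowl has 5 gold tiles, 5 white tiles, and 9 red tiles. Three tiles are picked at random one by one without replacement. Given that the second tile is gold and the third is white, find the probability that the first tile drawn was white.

P(first=white and the second tile is gold and the third is white) = (5/19)·(5/18)·(4/17) = 50/2907.
P(E) = Σ over first color = 50/2907 + 50/2907 + 25/646 = 25/342.
By Bayes, P(first=white | E) = 50/2907 / 25/342 = 4/17 ≈ 0.2353.

4/17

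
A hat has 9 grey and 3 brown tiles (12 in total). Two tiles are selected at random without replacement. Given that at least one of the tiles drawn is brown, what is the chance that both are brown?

P(both brown) = C(3,2)/C(12,2) = 1/22; P(at least one brown) = 1 − C(9,2)/C(12,2) = 5/11.
Since 'both brown' ⊆ 'at least one brown', P(both | at least one) = 1/22 / 5/11 = 1/10 ≈ 0.1000.

1/10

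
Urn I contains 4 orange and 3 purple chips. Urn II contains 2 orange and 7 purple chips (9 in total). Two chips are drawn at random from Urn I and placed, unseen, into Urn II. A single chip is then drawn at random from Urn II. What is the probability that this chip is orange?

Condition on how many of the transferred chips are orange (from Urn I: 4 orange of 7; then Urn II has 11 total).
  0 orange: C(4,0)C(3,2)/C(7,2) = 1/7; then P = 2/11
  1 orange: C(4,1)C(3,1)/C(7,2) = 4/7; then P = 3/11
  2 orange: C(4,2)C(3,0)/C(7,2) = 2/7; then P = 4/11
P(orange from Urn II) = 2/7 ≈ 0.2857.

2/7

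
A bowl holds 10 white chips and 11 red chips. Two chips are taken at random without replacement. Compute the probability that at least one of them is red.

11/14

Use the complement: P(at least one red) = 1 − P(no red).
P(none) = C(10,2)/C(21,2) = 45/210.
So P = 1 − 45/210 = 11/14 ≈ 0.7857.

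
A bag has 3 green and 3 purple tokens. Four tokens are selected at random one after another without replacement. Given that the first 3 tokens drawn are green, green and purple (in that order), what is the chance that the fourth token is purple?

2/3

After removing 2 green, 1 purple, the bag has 2 purple out of 3 remaining.
P(fourth is purple | given) = 2/3 ≈ 0.6667.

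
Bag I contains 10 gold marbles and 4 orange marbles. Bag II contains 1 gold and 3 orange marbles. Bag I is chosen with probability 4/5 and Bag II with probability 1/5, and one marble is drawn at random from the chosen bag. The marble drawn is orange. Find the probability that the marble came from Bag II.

P(orange | Bag I) = 2/7; P(orange | Bag II) = 3/4.
P(orange) = 4/5·2/7 + 1/5·3/4 = 53/140.
By Bayes' rule, P(Bag II | orange) = 3/20 / 53/140 = 21/53 ≈ 0.3962.

21/53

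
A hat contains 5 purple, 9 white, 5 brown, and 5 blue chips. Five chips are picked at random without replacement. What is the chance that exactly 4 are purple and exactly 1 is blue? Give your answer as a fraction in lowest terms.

Unordered draws without replacement: count favorable combinations over C(24,5).
Favorable = C(5,4) · C(9,0) · C(5,0) · C(5,1) = 25; total = C(24,5) = 42504.
P = 25/42504 = 25/42504 ≈ 0.0006.

25/42504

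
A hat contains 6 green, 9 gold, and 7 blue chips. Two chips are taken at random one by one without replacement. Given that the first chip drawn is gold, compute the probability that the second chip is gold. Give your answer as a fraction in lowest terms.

After removing 1 gold, the hat has 8 gold out of 21 remaining.
P(second is gold | given) = 8/21 ≈ 0.3810.

8/21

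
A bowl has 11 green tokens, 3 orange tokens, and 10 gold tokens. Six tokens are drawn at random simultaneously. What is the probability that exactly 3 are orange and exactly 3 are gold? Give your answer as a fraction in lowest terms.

Unordered draws without replacement: count favorable combinations over C(24,6).
Favorable = C(11,0) · C(3,3) · C(10,3) = 120; total = C(24,6) = 134596.
P = 120/134596 = 30/33649 ≈ 0.0009.

30/33649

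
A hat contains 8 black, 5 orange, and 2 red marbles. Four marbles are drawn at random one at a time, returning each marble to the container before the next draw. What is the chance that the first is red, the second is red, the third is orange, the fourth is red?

8/10125

Multiply the conditional probability of each draw in order, with replacement (the composition resets each draw).
P = (2/15) · (2/15) · (5/15) · (2/15) = 8/10125 ≈ 0.0008.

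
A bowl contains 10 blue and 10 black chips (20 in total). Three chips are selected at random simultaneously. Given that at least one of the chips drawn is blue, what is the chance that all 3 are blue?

2/17

P(all 3 blue) = C(10,3)/C(20,3) = 2/19; P(at least one blue) = 1 − C(10,3)/C(20,3) = 17/19.
Since 'all 3 blue' ⊆ 'at least one blue', P(all 3 | at least one) = 2/19 / 17/19 = 2/17 ≈ 0.1176.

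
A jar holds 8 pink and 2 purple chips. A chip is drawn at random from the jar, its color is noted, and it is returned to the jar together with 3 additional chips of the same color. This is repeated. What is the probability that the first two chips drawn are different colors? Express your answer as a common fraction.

Either purple then pink, or pink then purple; after the first draw the total is 13.
P = (2/10)·(8/13) + (8/10)·(2/13) = 16/65 ≈ 0.2462.

16/65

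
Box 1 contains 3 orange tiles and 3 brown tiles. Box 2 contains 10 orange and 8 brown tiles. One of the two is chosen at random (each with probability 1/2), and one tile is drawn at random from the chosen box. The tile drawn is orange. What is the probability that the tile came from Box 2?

10/19

P(orange | Box 1) = 1/2; P(orange | Box 2) = 5/9.
P(orange) = 1/2·1/2 + 1/2·5/9 = 19/36.
By Bayes' rule, P(Box 2 | orange) = 5/18 / 19/36 = 10/19 ≈ 0.5263.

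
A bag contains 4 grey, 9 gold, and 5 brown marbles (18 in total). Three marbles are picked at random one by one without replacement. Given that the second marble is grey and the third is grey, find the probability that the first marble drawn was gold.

P(first=gold and the second marble is grey and the third is grey) = (9/18)·(4/17)·(3/16) = 3/136.
P(E) = Σ over first color = 1/204 + 3/136 + 5/408 = 2/51.
By Bayes, P(first=gold | E) = 3/136 / 2/51 = 9/16 ≈ 0.5625.

9/16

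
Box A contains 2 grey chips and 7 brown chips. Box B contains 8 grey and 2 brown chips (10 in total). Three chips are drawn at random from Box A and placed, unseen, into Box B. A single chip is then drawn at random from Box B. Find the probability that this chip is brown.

1/3

Condition on how many of the transferred chips are brown (from Box A: 7 brown of 9; then Box B has 13 total).
  1 brown: C(7,1)C(2,2)/C(9,3) = 1/12; then P = 3/13
  2 brown: C(7,2)C(2,1)/C(9,3) = 1/2; then P = 4/13
  3 brown: C(7,3)C(2,0)/C(9,3) = 5/12; then P = 5/13
P(brown from Box B) = 1/3 ≈ 0.3333.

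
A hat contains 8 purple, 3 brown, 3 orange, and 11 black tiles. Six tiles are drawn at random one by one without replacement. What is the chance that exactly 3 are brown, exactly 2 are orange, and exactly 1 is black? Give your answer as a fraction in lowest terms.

3/16100

Unordered draws without replacement: count favorable combinations over C(25,6).
Favorable = C(8,0) · C(3,3) · C(3,2) · C(11,1) = 33; total = C(25,6) = 177100.
P = 33/177100 = 3/16100 ≈ 0.0002.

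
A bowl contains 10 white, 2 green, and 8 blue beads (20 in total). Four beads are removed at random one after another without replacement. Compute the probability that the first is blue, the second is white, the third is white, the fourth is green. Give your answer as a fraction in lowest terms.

4/323

Multiply the conditional probability of each draw in order, without replacement, so each draw removes one from its color and from the total.
P = (8/20) · (10/19) · (9/18) · (2/17) = 4/323 ≈ 0.0124.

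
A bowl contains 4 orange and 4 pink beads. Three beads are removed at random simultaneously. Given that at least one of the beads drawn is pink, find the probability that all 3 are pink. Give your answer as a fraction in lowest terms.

P(all 3 pink) = C(4,3)/C(8,3) = 1/14; P(at least one pink) = 1 − C(4,3)/C(8,3) = 13/14.
Since 'all 3 pink' ⊆ 'at least one pink', P(all 3 | at least one) = 1/14 / 13/14 = 1/13 ≈ 0.0769.

1/13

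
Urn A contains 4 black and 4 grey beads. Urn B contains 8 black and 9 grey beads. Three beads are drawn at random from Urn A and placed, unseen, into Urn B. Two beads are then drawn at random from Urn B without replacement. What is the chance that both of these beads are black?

Condition on how many of the transferred beads are black (from Urn A: 4 black of 8; then Urn B has 20 total).
  0 black: C(4,0)C(4,3)/C(8,3) = 1/14; then P = C(8,2)/C(20,2) = 14/95
  1 black: C(4,1)C(4,2)/C(8,3) = 3/7; then P = C(9,2)/C(20,2) = 18/95
  2 black: C(4,2)C(4,1)/C(8,3) = 3/7; then P = C(10,2)/C(20,2) = 9/38
  3 black: C(4,3)C(4,0)/C(8,3) = 1/14; then P = C(11,2)/C(20,2) = 11/38
P(both black) = 569/2660 ≈ 0.2139.

569/2660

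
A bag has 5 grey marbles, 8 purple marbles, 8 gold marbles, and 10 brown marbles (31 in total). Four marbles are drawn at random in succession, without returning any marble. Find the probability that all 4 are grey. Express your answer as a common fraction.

Unordered draws without replacement: count favorable combinations over C(31,4).
Favorable = C(5,4) · C(8,0) · C(8,0) · C(10,0) = 5; total = C(31,4) = 31465.
P = 5/31465 = 1/6293 ≈ 0.0002.

1/6293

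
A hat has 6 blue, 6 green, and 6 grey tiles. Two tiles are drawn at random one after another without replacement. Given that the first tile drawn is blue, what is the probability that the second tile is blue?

5/17

After removing 1 blue, the hat has 5 blue out of 17 remaining.
P(second is blue | given) = 5/17 ≈ 0.2941.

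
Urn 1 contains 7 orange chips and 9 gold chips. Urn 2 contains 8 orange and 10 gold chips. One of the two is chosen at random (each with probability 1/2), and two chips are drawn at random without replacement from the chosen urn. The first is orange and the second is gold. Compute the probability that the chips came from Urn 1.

P(E | Urn 1) = 21/80; P(E | Urn 2) = 40/153.
P(E) = 1/2·21/80 + 1/2·40/153 = 6413/24480.
By Bayes' rule, P(Urn 1 | E) = 21/160 / 6413/24480 = 3213/6413 ≈ 0.5010.

3213/6413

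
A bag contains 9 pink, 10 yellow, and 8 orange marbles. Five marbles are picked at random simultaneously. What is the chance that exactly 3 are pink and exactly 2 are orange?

392/13455

Unordered draws without replacement: count favorable combinations over C(27,5).
Favorable = C(9,3) · C(10,0) · C(8,2) = 2352; total = C(27,5) = 80730.
P = 2352/80730 = 392/13455 ≈ 0.0291.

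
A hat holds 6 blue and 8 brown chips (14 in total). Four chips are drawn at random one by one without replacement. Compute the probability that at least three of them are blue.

Sum the hypergeometric tail for j = 3,…,4 blue chips.
Favorable = C(6,3)·C(8,1) + C(6,4)·C(8,0) = 175; total = C(14,4) = 1001.
P = 175/1001 = 25/143 ≈ 0.1748.

25/143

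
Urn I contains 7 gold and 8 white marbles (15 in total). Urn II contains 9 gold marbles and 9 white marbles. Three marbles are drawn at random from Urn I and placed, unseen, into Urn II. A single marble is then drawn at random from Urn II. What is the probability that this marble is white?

Condition on how many of the transferred marbles are white (from Urn I: 8 white of 15; then Urn II has 21 total).
  0 white: C(8,0)C(7,3)/C(15,3) = 1/13; then P = 9/21
  1 white: C(8,1)C(7,2)/C(15,3) = 24/65; then P = 10/21
  2 white: C(8,2)C(7,1)/C(15,3) = 28/65; then P = 11/21
  3 white: C(8,3)C(7,0)/C(15,3) = 8/65; then P = 12/21
P(white from Urn II) = 53/105 ≈ 0.5048.

53/105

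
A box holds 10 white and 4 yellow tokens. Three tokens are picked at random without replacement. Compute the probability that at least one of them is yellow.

Use the complement: P(at least one yellow) = 1 − P(no yellow).
P(none) = C(10,3)/C(14,3) = 120/364.
So P = 1 − 120/364 = 61/91 ≈ 0.6703.

61/91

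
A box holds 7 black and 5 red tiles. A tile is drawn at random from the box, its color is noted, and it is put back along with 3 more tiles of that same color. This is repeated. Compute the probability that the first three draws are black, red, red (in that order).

7/81

Track the composition after each reinforcement of +3.
P = (7/12) · (5/15) · (8/18) = 7/81 ≈ 0.0864.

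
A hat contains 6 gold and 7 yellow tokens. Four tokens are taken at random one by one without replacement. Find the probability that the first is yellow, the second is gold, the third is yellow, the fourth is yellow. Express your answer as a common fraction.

Multiply the conditional probability of each draw in order, without replacement, so each draw removes one from its color and from the total.
P = (7/13) · (6/12) · (6/11) · (5/10) = 21/286 ≈ 0.0734.

21/286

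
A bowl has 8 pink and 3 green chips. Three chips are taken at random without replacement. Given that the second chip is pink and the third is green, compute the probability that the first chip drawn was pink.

P(first=pink and the second chip is pink and the third is green) = (8/11)·(7/10)·(3/9) = 28/165.
P(E) = Σ over first color = 28/165 + 8/165 = 12/55.
By Bayes, P(first=pink | E) = 28/165 / 12/55 = 7/9 ≈ 0.7778.

7/9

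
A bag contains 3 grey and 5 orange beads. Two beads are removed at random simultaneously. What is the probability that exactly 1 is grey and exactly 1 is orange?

Unordered draws without replacement: count favorable combinations over C(8,2).
Favorable = C(3,1) · C(5,1) = 15; total = C(8,2) = 28.
P = 15/28 = 15/28 ≈ 0.5357.

15/28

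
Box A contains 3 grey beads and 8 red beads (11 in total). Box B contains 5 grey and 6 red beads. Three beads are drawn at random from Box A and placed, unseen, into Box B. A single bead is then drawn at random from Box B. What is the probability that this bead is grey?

32/77

Condition on how many of the transferred beads are grey (from Box A: 3 grey of 11; then Box B has 14 total).
  0 grey: C(3,0)C(8,3)/C(11,3) = 56/165; then P = 5/14
  1 grey: C(3,1)C(8,2)/C(11,3) = 28/55; then P = 6/14
  2 grey: C(3,2)C(8,1)/C(11,3) = 8/55; then P = 7/14
  3 grey: C(3,3)C(8,0)/C(11,3) = 1/165; then P = 8/14
P(grey from Box B) = 32/77 ≈ 0.4156.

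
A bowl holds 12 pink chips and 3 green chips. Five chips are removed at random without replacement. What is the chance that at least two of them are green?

22/91

Sum the hypergeometric tail for j = 2,…,3 green chips.
Favorable = C(3,2)·C(12,3) + C(3,3)·C(12,2) = 726; total = C(15,5) = 3003.
P = 726/3003 = 22/91 ≈ 0.2418.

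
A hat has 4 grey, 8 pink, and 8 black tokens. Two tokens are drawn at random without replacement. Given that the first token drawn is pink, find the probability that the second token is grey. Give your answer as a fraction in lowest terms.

4/19

After removing 1 pink, the hat has 4 grey out of 19 remaining.
P(second is grey | given) = 4/19 ≈ 0.2105.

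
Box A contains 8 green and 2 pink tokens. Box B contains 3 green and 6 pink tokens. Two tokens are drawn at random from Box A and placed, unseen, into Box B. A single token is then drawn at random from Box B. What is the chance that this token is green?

23/55

Condition on how many of the transferred tokens are green (from Box A: 8 green of 10; then Box B has 11 total).
  0 green: C(8,0)C(2,2)/C(10,2) = 1/45; then P = 3/11
  1 green: C(8,1)C(2,1)/C(10,2) = 16/45; then P = 4/11
  2 green: C(8,2)C(2,0)/C(10,2) = 28/45; then P = 5/11
P(green from Box B) = 23/55 ≈ 0.4182.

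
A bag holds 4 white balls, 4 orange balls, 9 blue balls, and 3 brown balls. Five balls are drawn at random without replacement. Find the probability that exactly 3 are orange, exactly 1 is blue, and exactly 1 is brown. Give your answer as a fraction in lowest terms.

9/1292

Unordered draws without replacement: count favorable combinations over C(20,5).
Favorable = C(4,0) · C(4,3) · C(9,1) · C(3,1) = 108; total = C(20,5) = 15504.
P = 108/15504 = 9/1292 ≈ 0.0070.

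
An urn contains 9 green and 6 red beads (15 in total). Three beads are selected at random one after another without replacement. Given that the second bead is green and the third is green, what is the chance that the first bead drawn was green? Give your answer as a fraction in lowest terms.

P(first=green and the second bead is green and the third is green) = (9/15)·(8/14)·(7/13) = 12/65.
P(E) = Σ over first color = 12/65 + 72/455 = 12/35.
By Bayes, P(first=green | E) = 12/65 / 12/35 = 7/13 ≈ 0.5385.

7/13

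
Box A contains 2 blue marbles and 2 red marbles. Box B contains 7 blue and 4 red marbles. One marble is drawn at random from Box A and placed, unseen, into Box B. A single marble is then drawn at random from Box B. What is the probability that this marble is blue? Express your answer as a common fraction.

5/8

Condition on how many of the transferred marbles are blue (from Box A: 2 blue of 4; then Box B has 12 total).
  0 blue: C(2,0)C(2,1)/C(4,1) = 1/2; then P = 7/12
  1 blue: C(2,1)C(2,0)/C(4,1) = 1/2; then P = 8/12
P(blue from Box B) = 5/8 ≈ 0.6250.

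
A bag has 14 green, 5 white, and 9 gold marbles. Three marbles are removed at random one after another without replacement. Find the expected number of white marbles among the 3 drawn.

15/28

By linearity of expectation, E[X] = Σ P(draw i is white); by symmetry each draw (even without replacement) has P(white) = 5/28.
E[X] = 3 · 5/28 = 15/28 ≈ 0.5357.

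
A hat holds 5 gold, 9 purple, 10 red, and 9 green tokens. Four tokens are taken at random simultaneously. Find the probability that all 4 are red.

7/1364

Unordered draws without replacement: count favorable combinations over C(33,4).
Favorable = C(5,0) · C(9,0) · C(10,4) · C(9,0) = 210; total = C(33,4) = 40920.
P = 210/40920 = 7/1364 ≈ 0.0051.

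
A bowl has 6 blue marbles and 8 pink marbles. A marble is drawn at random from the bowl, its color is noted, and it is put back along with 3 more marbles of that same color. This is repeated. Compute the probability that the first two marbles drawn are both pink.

44/119

After a pink draw the bowl holds 11 pink out of 17.
P = (8/14)·(11/17) = 44/119 ≈ 0.3697.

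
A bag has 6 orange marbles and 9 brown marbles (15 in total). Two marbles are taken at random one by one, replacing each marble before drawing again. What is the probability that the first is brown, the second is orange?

6/25

Multiply the conditional probability of each draw in order, with replacement (the composition resets each draw).
P = (9/15) · (6/15) = 6/25 ≈ 0.2400.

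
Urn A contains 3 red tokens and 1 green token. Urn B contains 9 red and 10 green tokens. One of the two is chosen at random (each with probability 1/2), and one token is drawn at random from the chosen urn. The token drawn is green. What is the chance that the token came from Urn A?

19/59

P(green | Urn A) = 1/4; P(green | Urn B) = 10/19.
P(green) = 1/2·1/4 + 1/2·10/19 = 59/152.
By Bayes' rule, P(Urn A | green) = 1/8 / 59/152 = 19/59 ≈ 0.3220.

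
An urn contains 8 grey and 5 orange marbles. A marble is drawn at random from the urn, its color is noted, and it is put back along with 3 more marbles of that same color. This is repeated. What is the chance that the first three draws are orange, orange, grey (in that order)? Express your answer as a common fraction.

20/247

Track the composition after each reinforcement of +3.
P = (5/13) · (8/16) · (8/19) = 20/247 ≈ 0.0810.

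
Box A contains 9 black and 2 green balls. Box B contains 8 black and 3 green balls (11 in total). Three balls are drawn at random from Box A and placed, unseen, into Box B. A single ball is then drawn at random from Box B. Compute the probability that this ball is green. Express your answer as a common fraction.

Condition on how many of the transferred balls are green (from Box A: 2 green of 11; then Box B has 14 total).
  0 green: C(2,0)C(9,3)/C(11,3) = 28/55; then P = 3/14
  1 green: C(2,1)C(9,2)/C(11,3) = 24/55; then P = 4/14
  2 green: C(2,2)C(9,1)/C(11,3) = 3/55; then P = 5/14
P(green from Box B) = 39/154 ≈ 0.2532.

39/154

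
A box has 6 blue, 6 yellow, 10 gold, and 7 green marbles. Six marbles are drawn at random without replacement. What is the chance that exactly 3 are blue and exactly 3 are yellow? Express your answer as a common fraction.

Unordered draws without replacement: count favorable combinations over C(29,6).
Favorable = C(6,3) · C(6,3) · C(10,0) · C(7,0) = 400; total = C(29,6) = 475020.
P = 400/475020 = 20/23751 ≈ 0.0008.

20/23751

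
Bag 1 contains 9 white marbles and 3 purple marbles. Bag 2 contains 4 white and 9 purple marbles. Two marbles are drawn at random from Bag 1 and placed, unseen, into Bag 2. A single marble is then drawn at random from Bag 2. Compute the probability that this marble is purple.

19/30

Condition on how many of the transferred marbles are purple (from Bag 1: 3 purple of 12; then Bag 2 has 15 total).
  0 purple: C(3,0)C(9,2)/C(12,2) = 6/11; then P = 9/15
  1 purple: C(3,1)C(9,1)/C(12,2) = 9/22; then P = 10/15
  2 purple: C(3,2)C(9,0)/C(12,2) = 1/22; then P = 11/15
P(purple from Bag 2) = 19/30 ≈ 0.6333.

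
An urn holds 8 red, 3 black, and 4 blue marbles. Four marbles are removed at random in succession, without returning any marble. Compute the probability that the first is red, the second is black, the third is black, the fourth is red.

2/195

Multiply the conditional probability of each draw in order, without replacement, so each draw removes one from its color and from the total.
P = (8/15) · (3/14) · (2/13) · (7/12) = 2/195 ≈ 0.0103.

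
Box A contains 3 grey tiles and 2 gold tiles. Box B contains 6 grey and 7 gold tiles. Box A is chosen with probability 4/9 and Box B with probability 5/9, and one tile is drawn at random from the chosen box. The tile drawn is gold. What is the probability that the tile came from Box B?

175/279

P(gold | Box A) = 2/5; P(gold | Box B) = 7/13.
P(gold) = 4/9·2/5 + 5/9·7/13 = 31/65.
By Bayes' rule, P(Box B | gold) = 35/117 / 31/65 = 175/279 ≈ 0.6272.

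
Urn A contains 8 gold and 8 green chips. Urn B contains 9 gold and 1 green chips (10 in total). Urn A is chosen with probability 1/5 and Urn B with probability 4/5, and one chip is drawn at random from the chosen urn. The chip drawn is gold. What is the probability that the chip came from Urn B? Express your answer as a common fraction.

36/41

P(gold | Urn A) = 1/2; P(gold | Urn B) = 9/10.
P(gold) = 1/5·1/2 + 4/5·9/10 = 41/50.
By Bayes' rule, P(Urn B | gold) = 18/25 / 41/50 = 36/41 ≈ 0.8780.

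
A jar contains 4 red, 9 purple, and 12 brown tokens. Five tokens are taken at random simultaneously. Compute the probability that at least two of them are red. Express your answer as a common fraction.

421/2530

Sum the hypergeometric tail for j = 2,…,4 red tokens.
Favorable = C(4,2)·C(21,3) + C(4,3)·C(21,2) + C(4,4)·C(21,1) = 8841; total = C(25,5) = 53130.
P = 8841/53130 = 421/2530 ≈ 0.1664.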